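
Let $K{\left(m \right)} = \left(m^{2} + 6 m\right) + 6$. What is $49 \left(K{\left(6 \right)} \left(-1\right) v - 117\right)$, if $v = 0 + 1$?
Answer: $-9555$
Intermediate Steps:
$v = 1$
$K{\left(m \right)} = 6 + m^{2} + 6 m$
$49 \left(K{\left(6 \right)} \left(-1\right) v - 117\right) = 49 \left(\left(6 + 6^{2} + 6 \cdot 6\right) \left(-1\right) 1 - 117\right) = 49 \left(\left(6 + 36 + 36\right) \left(-1\right) 1 - 117\right) = 49 \left(78 \left(-1\right) 1 - 117\right) = 49 \left(\left(-78\right) 1 - 117\right) = 49 \left(-78 - 117\right) = 49 \left(-195\right) = -9555$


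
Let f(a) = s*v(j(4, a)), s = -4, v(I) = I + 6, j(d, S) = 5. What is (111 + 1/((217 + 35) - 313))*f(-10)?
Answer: -297880/61 ≈ -4883.3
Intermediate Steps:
v(I) = 6 + I
f(a) = -44 (f(a) = -4*(6 + 5) = -4*11 = -44)
(111 + 1/((217 + 35) - 313))*f(-10) = (111 + 1/((217 + 35) - 313))*(-44) = (111 + 1/(252 - 313))*(-44) = (111 + 1/(-61))*(-44) = (111 - 1/61)*(-44) = (6770/61)*(-44) = -297880/61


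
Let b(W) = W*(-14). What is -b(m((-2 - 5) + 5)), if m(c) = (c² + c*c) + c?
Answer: 84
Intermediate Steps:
m(c) = c + 2*c² (m(c) = (c² + c²) + c = 2*c² + c = c + 2*c²)
b(W) = -14*W
-b(m((-2 - 5) + 5)) = -(-14)*((-2 - 5) + 5)*(1 + 2*((-2 - 5) + 5)) = -(-14)*(-7 + 5)*(1 + 2*(-7 + 5)) = -(-14)*(-2*(1 + 2*(-2))) = -(-14)*(-2*(1 - 4)) = -(-14)*(-2*(-3)) = -(-14)*6 = -1*(-84) = 84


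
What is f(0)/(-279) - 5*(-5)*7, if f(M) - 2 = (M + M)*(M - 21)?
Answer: 48823/279 ≈ 174.99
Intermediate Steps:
f(M) = 2 + 2*M*(-21 + M) (f(M) = 2 + (M + M)*(M - 21) = 2 + (2*M)*(-21 + M) = 2 + 2*M*(-21 + M))
f(0)/(-279) - 5*(-5)*7 = (2 - 42*0 + 2*0**2)/(-279) - 5*(-5)*7 = -(2 + 0 + 2*0)/279 + 25*7 = -(2 + 0 + 0)/279 + 175 = -1/279*2 + 175 = -2/279 + 175 = 48823/279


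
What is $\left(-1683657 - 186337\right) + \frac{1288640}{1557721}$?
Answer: $- \frac{2912927635034}{1557721} \approx -1.87 \cdot 10^{6}$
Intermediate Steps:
$\left(-1683657 - 186337\right) + \frac{1288640}{1557721} = -1869994 + 1288640 \cdot \frac{1}{1557721} = -1869994 + \frac{1288640}{1557721} = - \frac{2912927635034}{1557721}$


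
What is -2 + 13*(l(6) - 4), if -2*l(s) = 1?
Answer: -121/2 ≈ -60.500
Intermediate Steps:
l(s) = -½ (l(s) = -½*1 = -½)
-2 + 13*(l(6) - 4) = -2 + 13*(-½ - 4) = -2 + 13*(-9/2) = -2 - 117/2 = -121/2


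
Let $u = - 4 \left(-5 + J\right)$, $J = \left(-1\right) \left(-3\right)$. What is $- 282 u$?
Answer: $-2256$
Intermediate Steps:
$J = 3$
$u = 8$ ($u = - 4 \left(-5 + 3\right) = \left(-4\right) \left(-2\right) = 8$)
$- 282 u = \left(-282\right) 8 = -2256$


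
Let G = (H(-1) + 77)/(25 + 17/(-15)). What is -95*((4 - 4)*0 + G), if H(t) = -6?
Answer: -101175/358 ≈ -282.61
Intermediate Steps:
G = 1065/358 (G = (-6 + 77)/(25 + 17/(-15)) = 71/(25 + 17*(-1/15)) = 71/(25 - 17/15) = 71/(358/15) = 71*(15/358) = 1065/358 ≈ 2.9749)
-95*((4 - 4)*0 + G) = -95*((4 - 4)*0 + 1065/358) = -95*(0*0 + 1065/358) = -95*(0 + 1065/358) = -95*1065/358 = -101175/358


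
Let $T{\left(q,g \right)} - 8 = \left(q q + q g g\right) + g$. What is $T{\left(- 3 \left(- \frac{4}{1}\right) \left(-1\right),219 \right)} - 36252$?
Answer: $-611413$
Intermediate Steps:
$T{\left(q,g \right)} = 8 + g + q^{2} + q g^{2}$ ($T{\left(q,g \right)} = 8 + \left(\left(q q + q g g\right) + g\right) = 8 + \left(\left(q^{2} + g q g\right) + g\right) = 8 + \left(\left(q^{2} + q g^{2}\right) + g\right) = 8 + \left(g + q^{2} + q g^{2}\right) = 8 + g + q^{2} + q g^{2}$)
$T{\left(- 3 \left(- \frac{4}{1}\right) \left(-1\right),219 \right)} - 36252 = \left(8 + 219 + \left(- 3 \left(- \frac{4}{1}\right) \left(-1\right)\right)^{2} + - 3 \left(- \frac{4}{1}\right) \left(-1\right) 219^{2}\right) - 36252 = \left(8 + 219 + \left(- 3 \left(\left(-4\right) 1\right) \left(-1\right)\right)^{2} + - 3 \left(\left(-4\right) 1\right) \left(-1\right) 47961\right) - 36252 = \left(8 + 219 + \left(\left(-3\right) \left(-4\right) \left(-1\right)\right)^{2} + \left(-3\right) \left(-4\right) \left(-1\right) 47961\right) - 36252 = \left(8 + 219 + \left(12 \left(-1\right)\right)^{2} + 12 \left(-1\right) 47961\right) - 36252 = \left(8 + 219 + \left(-12\right)^{2} - 575532\right) - 36252 = \left(8 + 219 + 144 - 575532\right) - 36252 = -575161 - 36252 = -611413$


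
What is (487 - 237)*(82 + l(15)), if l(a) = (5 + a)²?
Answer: 120500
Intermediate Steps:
(487 - 237)*(82 + l(15)) = (487 - 237)*(82 + (5 + 15)²) = 250*(82 + 20²) = 250*(82 + 400) = 250*482 = 120500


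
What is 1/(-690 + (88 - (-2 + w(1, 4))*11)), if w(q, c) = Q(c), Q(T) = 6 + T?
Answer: -1/690 ≈ -0.0014493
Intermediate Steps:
w(q, c) = 6 + c
1/(-690 + (88 - (-2 + w(1, 4))*11)) = 1/(-690 + (88 - (-2 + (6 + 4))*11)) = 1/(-690 + (88 - (-2 + 10)*11)) = 1/(-690 + (88 - 8*11)) = 1/(-690 + (88 - 1*88)) = 1/(-690 + (88 - 88)) = 1/(-690 + 0) = 1/(-690) = -1/690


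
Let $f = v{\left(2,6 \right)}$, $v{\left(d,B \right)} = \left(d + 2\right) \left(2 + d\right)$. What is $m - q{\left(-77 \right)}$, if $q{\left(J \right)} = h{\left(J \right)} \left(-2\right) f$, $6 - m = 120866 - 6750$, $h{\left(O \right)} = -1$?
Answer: $-114142$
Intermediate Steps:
$v{\left(d,B \right)} = \left(2 + d\right)^{2}$ ($v{\left(d,B \right)} = \left(2 + d\right) \left(2 + d\right) = \left(2 + d\right)^{2}$)
$f = 16$ ($f = \left(2 + 2\right)^{2} = 4^{2} = 16$)
$m = -114110$ ($m = 6 - \left(120866 - 6750\right) = 6 - 114116 = -114110$)
$q{\left(J \right)} = 32$ ($q{\left(J \right)} = \left(-1\right) \left(-2\right) 16 = 2 \cdot 16 = 32$)
$m - q{\left(-77 \right)} = -114110 - 32 = -114142$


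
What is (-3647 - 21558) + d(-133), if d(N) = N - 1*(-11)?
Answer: -25327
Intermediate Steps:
d(N) = 11 + N (d(N) = N + 11 = 11 + N)
(-3647 - 21558) + d(-133) = (-3647 - 21558) + (11 - 133) = -25205 - 122 = -25327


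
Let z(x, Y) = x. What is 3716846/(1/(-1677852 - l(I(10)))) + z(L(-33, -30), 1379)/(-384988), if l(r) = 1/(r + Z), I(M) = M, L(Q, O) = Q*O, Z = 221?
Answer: -39614972197012306651/6352302 ≈ -6.2363e+12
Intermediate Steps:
L(Q, O) = O*Q
l(r) = 1/(221 + r) (l(r) = 1/(r + 221) = 1/(221 + r))
3716846/(1/(-1677852 - l(I(10)))) + z(L(-33, -30), 1379)/(-384988) = 3716846/(1/(-1677852 - 1/(221 + 10))) - 30*(-33)/(-384988) = 3716846/(1/(-1677852 - 1/231)) + 990*(-1/384988) = 3716846/(1/(-1677852 - 1*1/231)) - 495/192494 = 3716846/(1/(-1677852 - 1/231)) - 495/192494 = 3716846/(1/(-387583813/231)) - 495/192494 = 3716846/(-231/387583813) - 495/192494 = 3716846*(-387583813/231) - 495/192494 = -205798477859114/33 - 495/192494 = -39614972197012306651/6352302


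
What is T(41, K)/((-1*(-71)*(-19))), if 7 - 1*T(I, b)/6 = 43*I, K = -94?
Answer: 10536/1349 ≈ 7.8102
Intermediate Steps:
T(I, b) = 42 - 258*I
T(41, K)/((-1*(-71)*(-19))) = (42 - 258*41)/((-1*(-71)*(-19))) = (42 - 10578)/((71*(-19))) = -10536/(-1349) = -10536*(-1/1349) = 10536/1349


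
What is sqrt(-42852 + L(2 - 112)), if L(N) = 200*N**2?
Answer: 2*sqrt(594287) ≈ 1541.8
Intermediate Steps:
sqrt(-42852 + L(2 - 112)) = sqrt(-42852 + 200*(2 - 112)**2) = sqrt(-42852 + 200*(-110)**2) = sqrt(-42852 + 200*12100) = sqrt(-42852 + 2420000) = sqrt(2377148) = 2*sqrt(594287)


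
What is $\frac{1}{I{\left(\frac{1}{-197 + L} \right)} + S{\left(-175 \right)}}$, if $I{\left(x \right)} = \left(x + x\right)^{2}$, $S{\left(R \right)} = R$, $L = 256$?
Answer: $- \frac{3481}{609171} \approx -0.0057143$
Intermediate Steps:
$I{\left(x \right)} = 4 x^{2}$ ($I{\left(x \right)} = \left(2 x\right)^{2} = 4 x^{2}$)
$\frac{1}{I{\left(\frac{1}{-197 + L} \right)} + S{\left(-175 \right)}} = \frac{1}{4 \left(\frac{1}{-197 + 256}\right)^{2} - 175} = \frac{1}{4 \left(\frac{1}{59}\right)^{2} - 175} = \frac{1}{\frac{4}{3481} - 175} = \frac{1}{- \frac{609171}{3481}} = - \frac{3481}{609171}$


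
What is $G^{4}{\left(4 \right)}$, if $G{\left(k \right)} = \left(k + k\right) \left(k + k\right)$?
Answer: $16777216$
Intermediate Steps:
$G{\left(k \right)} = 4 k^{2}$ ($G{\left(k \right)} = 2 k 2 k = 4 k^{2}$)
$G^{4}{\left(4 \right)} = \left(4 \cdot 4^{2}\right)^{4} = \left(4 \cdot 16\right)^{4} = 64^{4} = 16777216$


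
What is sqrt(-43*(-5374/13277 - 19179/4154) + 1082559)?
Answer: sqrt(3293601781544776093502)/55152658 ≈ 1040.6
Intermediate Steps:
sqrt(-43*(-5374/13277 - 19179/4154) + 1082559) = sqrt(-43*(-276963179/55152658) + 1082559) = sqrt(11909416697/55152658 + 1082559) = sqrt(59717915708519/55152658) = sqrt(3293601781544776093502)/55152658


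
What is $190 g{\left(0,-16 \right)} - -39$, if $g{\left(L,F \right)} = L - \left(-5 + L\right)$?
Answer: $989$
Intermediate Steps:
$g{\left(L,F \right)} = 5$
$190 g{\left(0,-16 \right)} - -39 = 190 \cdot 5 - -39 = 950 + \left(-159 + 198\right) = 950 + 39 = 989$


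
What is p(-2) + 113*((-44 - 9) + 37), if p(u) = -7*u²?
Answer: -1836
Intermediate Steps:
p(-2) + 113*((-44 - 9) + 37) = -7*(-2)² + 113*((-44 - 9) + 37) = -7*4 + 113*(-53 + 37) = -28 + 113*(-16) = -28 - 1808 = -1836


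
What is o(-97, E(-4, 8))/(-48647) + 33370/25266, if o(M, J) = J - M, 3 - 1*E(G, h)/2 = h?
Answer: 810576124/614557551 ≈ 1.3190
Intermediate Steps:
E(G, h) = 6 - 2*h
o(-97, E(-4, 8))/(-48647) + 33370/25266 = ((6 - 2*8) - 1*(-97))/(-48647) + 33370/25266 = ((6 - 16) + 97)*(-1/48647) + 33370*(1/25266) = (-10 + 97)*(-1/48647) + 16685/12633 = 87*(-1/48647) + 16685/12633 = -87/48647 + 16685/12633 = 810576124/614557551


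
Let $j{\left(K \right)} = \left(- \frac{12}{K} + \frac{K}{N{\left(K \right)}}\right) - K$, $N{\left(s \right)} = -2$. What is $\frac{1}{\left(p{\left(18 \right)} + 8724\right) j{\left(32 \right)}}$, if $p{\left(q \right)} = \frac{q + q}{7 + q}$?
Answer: $- \frac{25}{10552329} \approx -2.3691 \cdot 10^{-6}$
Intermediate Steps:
$p{\left(q \right)} = \frac{2 q}{7 + q}$
$j{\left(K \right)} = - \frac{12}{K} - \frac{3 K}{2}$ ($j{\left(K \right)} = \left(- \frac{12}{K} + \frac{K}{-2}\right) - K = \left(- \frac{12}{K} + K \left(- \frac{1}{2}\right)\right) - K = \left(- \frac{12}{K} - \frac{K}{2}\right) - K = - \frac{12}{K} - \frac{3 K}{2}$)
$\frac{1}{\left(p{\left(18 \right)} + 8724\right) j{\left(32 \right)}} = \frac{1}{\left(2 \cdot 18 \frac{1}{7 + 18} + 8724\right) \left(- \frac{12}{32} - 48\right)} = \frac{1}{\left(2 \cdot 18 \cdot \frac{1}{25} + 8724\right) \left(\left(-12\right) \frac{1}{32} - 48\right)} = \frac{1}{\left(2 \cdot 18 \cdot \frac{1}{25} + 8724\right) \left(- \frac{3}{8} - 48\right)} = \frac{1}{\left(\frac{36}{25} + 8724\right) \left(- \frac{387}{8}\right)} = \frac{1}{\frac{218136}{25}} \left(- \frac{8}{387}\right) = \frac{25}{218136} \left(- \frac{8}{387}\right) = - \frac{25}{10552329}$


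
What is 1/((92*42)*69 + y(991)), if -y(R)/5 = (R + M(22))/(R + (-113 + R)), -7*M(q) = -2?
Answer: 4361/1162700811 ≈ 3.7507e-6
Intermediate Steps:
M(q) = 2/7 (M(q) = -1/7*(-2) = 2/7)
y(R) = -5*(2/7 + R)/(-113 + 2*R) (y(R) = -5*(R + 2/7)/(R + (-113 + R)) = -5*(2/7 + R)/(-113 + 2*R))
1/((92*42)*69 + y(991)) = 1/((92*42)*69 + 5*(-2 - 7*991)/(7*(-113 + 2*991))) = 1/(3864*69 + 5*(-2 - 6937)/(7*(-113 + 1982))) = 1/(266616 + (5/7)*(-6939)/1869) = 1/(266616 + (5/7)*(1/1869)*(-6939)) = 1/(266616 - 11565/4361) = 1/(1162700811/4361) = 4361/1162700811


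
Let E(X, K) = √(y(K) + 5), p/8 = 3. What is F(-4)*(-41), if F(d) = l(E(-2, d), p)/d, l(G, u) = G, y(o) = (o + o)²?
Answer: 41*√69/4 ≈ 85.143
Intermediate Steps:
p = 24 (p = 8*3 = 24)
y(o) = 4*o² (y(o) = (2*o)² = 4*o²)
E(X, K) = √(5 + 4*K²) (E(X, K) = √(4*K² + 5) = √(5 + 4*K²))
F(d) = √(5 + 4*d²)/d
F(-4)*(-41) = (√(5 + 4*(-4)²)/(-4))*(-41) = -√(5 + 4*16)/4*(-41) = -√(5 + 64)/4*(-41) = -√69/4*(-41) = 41*√69/4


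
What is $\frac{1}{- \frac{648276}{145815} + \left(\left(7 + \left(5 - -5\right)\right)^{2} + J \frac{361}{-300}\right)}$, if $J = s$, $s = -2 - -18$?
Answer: $\frac{729075}{193424171} \approx 0.0037693$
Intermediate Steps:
$s = 16$ ($s = -2 + 18 = 16$)
$J = 16$
$\frac{1}{- \frac{648276}{145815} + \left(\left(7 + \left(5 - -5\right)\right)^{2} + J \frac{361}{-300}\right)} = \frac{1}{- \frac{648276}{145815} + \left(\left(7 + \left(5 - -5\right)\right)^{2} + 16 \frac{361}{-300}\right)} = \frac{1}{\left(-648276\right) \frac{1}{145815} + \left(\left(7 + \left(5 + 5\right)\right)^{2} + 16 \cdot 361 \left(- \frac{1}{300}\right)\right)} = \frac{1}{- \frac{216092}{48605} + \left(\left(7 + 10\right)^{2} + 16 \left(- \frac{361}{300}\right)\right)} = \frac{1}{- \frac{216092}{48605} - \left(\frac{1444}{75} - 17^{2}\right)} = \frac{1}{- \frac{216092}{48605} + \left(289 - \frac{1444}{75}\right)} = \frac{1}{- \frac{216092}{48605} + \frac{20231}{75}} = \frac{1}{\frac{193424171}{729075}} = \frac{729075}{193424171}$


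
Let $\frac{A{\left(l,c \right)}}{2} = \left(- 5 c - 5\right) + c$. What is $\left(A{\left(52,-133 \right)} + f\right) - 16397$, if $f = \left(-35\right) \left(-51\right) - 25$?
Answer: $-13583$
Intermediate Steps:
$A{\left(l,c \right)} = -10 - 8 c$ ($A{\left(l,c \right)} = 2 \left(\left(- 5 c - 5\right) + c\right) = 2 \left(\left(-5 - 5 c\right) + c\right) = 2 \left(-5 - 4 c\right) = -10 - 8 c$)
$f = 1760$ ($f = 1785 - 25 = 1760$)
$\left(A{\left(52,-133 \right)} + f\right) - 16397 = \left(\left(-10 - -1064\right) + 1760\right) - 16397 = \left(\left(-10 + 1064\right) + 1760\right) - 16397 = \left(1054 + 1760\right) - 16397 = 2814 - 16397 = -13583$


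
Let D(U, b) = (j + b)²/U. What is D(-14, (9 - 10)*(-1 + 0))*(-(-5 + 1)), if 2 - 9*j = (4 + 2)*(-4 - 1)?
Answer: -3362/567 ≈ -5.9295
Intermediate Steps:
j = 32/9 (j = 2/9 - (4 + 2)*(-4 - 1)/9 = 2/9 - 2*(-5)/3 = 2/9 - ⅑*(-30) = 2/9 + 10/3 = 32/9 ≈ 3.5556)
D(U, b) = (32/9 + b)²/U
D(-14, (9 - 10)*(-1 + 0))*(-(-5 + 1)) = ((1/81)*(32 + 9*((9 - 10)*(-1 + 0)))²/(-14))*(-(-5 + 1)) = ((1/81)*(-1/14)*(32 + 9*(-1*(-1)))²)*(-1*(-4)) = ((1/81)*(-1/14)*(32 + 9*1)²)*4 = ((1/81)*(-1/14)*(32 + 9)²)*4 = ((1/81)*(-1/14)*41²)*4 = ((1/81)*(-1/14)*1681)*4 = -1681/1134*4 = -3362/567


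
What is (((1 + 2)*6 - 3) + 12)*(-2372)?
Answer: -64044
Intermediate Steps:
(((1 + 2)*6 - 3) + 12)*(-2372) = ((3*6 - 3) + 12)*(-2372) = ((18 - 3) + 12)*(-2372) = (15 + 12)*(-2372) = 27*(-2372) = -64044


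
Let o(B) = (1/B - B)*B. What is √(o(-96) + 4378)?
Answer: I*√4837 ≈ 69.549*I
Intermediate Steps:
o(B) = B*(1/B - B)
√(o(-96) + 4378) = √((1 - 1*(-96)²) + 4378) = √((1 - 1*9216) + 4378) = √((1 - 9216) + 4378) = √(-9215 + 4378) = √(-4837) = I*√4837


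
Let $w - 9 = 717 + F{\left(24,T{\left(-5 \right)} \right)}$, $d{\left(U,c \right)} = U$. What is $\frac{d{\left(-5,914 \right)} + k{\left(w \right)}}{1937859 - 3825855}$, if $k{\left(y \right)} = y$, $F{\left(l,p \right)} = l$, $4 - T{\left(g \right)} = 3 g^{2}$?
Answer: $- \frac{745}{1887996} \approx -0.0003946$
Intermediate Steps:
$T{\left(g \right)} = 4 - 3 g^{2}$
$w = 750$ ($w = 9 + \left(717 + 24\right) = 9 + 741 = 750$)
$\frac{d{\left(-5,914 \right)} + k{\left(w \right)}}{1937859 - 3825855} = \frac{-5 + 750}{1937859 - 3825855} = \frac{745}{-1887996} = 745 \left(- \frac{1}{1887996}\right) = - \frac{745}{1887996}$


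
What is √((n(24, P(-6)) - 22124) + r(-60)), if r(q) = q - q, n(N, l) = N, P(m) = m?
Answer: 10*I*√221 ≈ 148.66*I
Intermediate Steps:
r(q) = 0
√((n(24, P(-6)) - 22124) + r(-60)) = √((24 - 22124) + 0) = √(-22100 + 0) = √(-22100) = 10*I*√221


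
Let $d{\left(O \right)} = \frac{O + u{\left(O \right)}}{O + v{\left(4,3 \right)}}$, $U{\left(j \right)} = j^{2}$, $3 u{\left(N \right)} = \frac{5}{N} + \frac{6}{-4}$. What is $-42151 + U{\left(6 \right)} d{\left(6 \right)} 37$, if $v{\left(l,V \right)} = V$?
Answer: $- \frac{371663}{9} \approx -41296.0$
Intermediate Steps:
$u{\left(N \right)} = - \frac{1}{2} + \frac{5}{3 N}$ ($u{\left(N \right)} = \frac{\frac{5}{N} + \frac{6}{-4}}{3} = \frac{\frac{5}{N} + 6 \left(- \frac{1}{4}\right)}{3} = \frac{\frac{5}{N} - \frac{3}{2}}{3} = \frac{- \frac{3}{2} + \frac{5}{N}}{3} = - \frac{1}{2} + \frac{5}{3 N}$)
$d{\left(O \right)} = \frac{O + \frac{10 - 3 O}{6 O}}{3 + O}$ ($d{\left(O \right)} = \frac{O + \frac{10 - 3 O}{6 O}}{O + 3} = \frac{O + \frac{10 - 3 O}{6 O}}{3 + O}$)
$-42151 + U{\left(6 \right)} d{\left(6 \right)} 37 = -42151 + 6^{2} \frac{\frac{5}{3} + 6^{2} - 3}{6 \left(3 + 6\right)} 37 = -42151 + 36 \frac{\frac{5}{3} + 36 - 3}{6 \cdot 9} \cdot 37 = -42151 + 36 \cdot \frac{1}{6} \cdot \frac{1}{9} \cdot \frac{104}{3} \cdot 37 = -42151 + 36 \cdot \frac{52}{81} \cdot 37 = -42151 + \frac{208}{9} \cdot 37 = -42151 + \frac{7696}{9} = - \frac{371663}{9}$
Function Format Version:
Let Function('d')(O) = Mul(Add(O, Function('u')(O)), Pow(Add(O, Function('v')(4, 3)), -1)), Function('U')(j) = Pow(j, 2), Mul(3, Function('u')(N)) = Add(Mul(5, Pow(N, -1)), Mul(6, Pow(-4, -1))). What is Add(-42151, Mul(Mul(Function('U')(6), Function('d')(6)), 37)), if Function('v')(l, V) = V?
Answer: Rational(-371663, 9) ≈ -41296.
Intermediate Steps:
Function('u')(N) = Add(Rational(-1, 2), Mul(Rational(5, 3), Pow(N, -1))) (Function('u')(N) = Mul(Rational(1, 3), Add(Mul(5, Pow(N, -1)), Mul(6, Pow(-4, -1)))) = Mul(Rational(1, 3), Add(Mul(5, Pow(N, -1)), Mul(6, Rational(-1, 4)))) = Mul(Rational(1, 3), Add(Mul(5, Pow(N, -1)), Rational(-3, 2))) = Mul(Rational(1, 3), Add(Rational(-3, 2), Mul(5, Pow(N, -1)))) = Add(Rational(-1, 2), Mul(Rational(5, 3), Pow(N, -1))))
Function('d')(O) = Mul(Pow(Add(3, O), -1), Add(O, Mul(Rational(1, 6), Pow(O, -1), Add(10, Mul(-3, O))))) (Function('d')(O) = Mul(Add(O, Mul(Rational(1, 6), Pow(O, -1), Add(10, Mul(-3, O)))), Pow(Add(O, 3), -1)) = Mul(Add(O, Mul(Rational(1, 6), Pow(O, -1), Add(10, Mul(-3, O)))), Pow(Add(3, O), -1)) = Mul(Pow(Add(3, O), -1), Add(O, Mul(Rational(1, 6), Pow(O, -1), Add(10, Mul(-3, O))))))
Add(-42151, Mul(Mul(Function('U')(6), Function('d')(6)), 37)) = Add(-42151, Mul(Mul(Pow(6, 2), Mul(Pow(6, -1), Pow(Add(3, 6), -1), Add(Rational(5, 3), Pow(6, 2), Mul(Rational(-1, 2), 6)))), 37)) = Add(-42151, Mul(Mul(36, Mul(Rational(1, 6), Pow(9, -1), Add(Rational(5, 3), 36, -3))), 37)) = Add(-42151, Mul(Mul(36, Mul(Rational(1, 6), Rational(1, 9), Rational(104, 3))), 37)) = Add(-42151, Mul(Mul(36, Rational(52, 81)), 37)) = Add(-42151, Mul(Rational(208, 9), 37)) = Add(-42151, Rational(7696, 9)) = Rational(-371663, 9)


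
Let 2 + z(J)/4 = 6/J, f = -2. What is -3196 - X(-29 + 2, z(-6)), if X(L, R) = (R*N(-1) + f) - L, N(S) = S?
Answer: -3233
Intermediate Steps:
z(J) = -8 + 24/J (z(J) = -8 + 4*(6/J) = -8 + 24/J)
X(L, R) = -2 - L - R (X(L, R) = (R*(-1) - 2) - L = (-R - 2) - L = (-2 - R) - L = -2 - L - R)
-3196 - X(-29 + 2, z(-6)) = -3196 - (-2 - (-29 + 2) - (-8 + 24/(-6))) = -3196 - (-2 - 1*(-27) - (-8 + 24*(-⅙))) = -3196 - (-2 + 27 - (-8 - 4)) = -3196 - (-2 + 27 - 1*(-12)) = -3196 - (-2 + 27 + 12) = -3196 - 1*37 = -3196 - 37 = -3233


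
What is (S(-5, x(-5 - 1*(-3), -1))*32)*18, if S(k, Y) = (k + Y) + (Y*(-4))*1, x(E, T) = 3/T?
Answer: 2304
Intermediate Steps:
S(k, Y) = k - 3*Y (S(k, Y) = (Y + k) - 4*Y*1 = (Y + k) - 4*Y = k - 3*Y)
(S(-5, x(-5 - 1*(-3), -1))*32)*18 = ((-5 - 9/(-1))*32)*18 = ((-5 - 9*(-1))*32)*18 = ((-5 - 3*(-3))*32)*18 = ((-5 + 9)*32)*18 = (4*32)*18 = 128*18 = 2304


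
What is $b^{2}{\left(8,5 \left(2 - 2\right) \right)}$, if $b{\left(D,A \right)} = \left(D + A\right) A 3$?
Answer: $0$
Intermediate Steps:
$b{\left(D,A \right)} = 3 A \left(A + D\right)$ ($b{\left(D,A \right)} = \left(A + D\right) A 3 = A \left(A + D\right) 3 = 3 A \left(A + D\right)$)
$b^{2}{\left(8,5 \left(2 - 2\right) \right)} = \left(3 \cdot 5 \left(2 - 2\right) \left(5 \left(2 - 2\right) + 8\right)\right)^{2} = \left(3 \cdot 5 \cdot 0 \left(5 \cdot 0 + 8\right)\right)^{2} = \left(3 \cdot 0 \left(0 + 8\right)\right)^{2} = \left(3 \cdot 0 \cdot 8\right)^{2} = 0^{2} = 0$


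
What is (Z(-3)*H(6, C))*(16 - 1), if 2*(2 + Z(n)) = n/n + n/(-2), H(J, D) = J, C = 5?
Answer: -135/2 ≈ -67.500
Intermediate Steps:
Z(n) = -3/2 - n/4 (Z(n) = -2 + (n/n + n/(-2))/2 = -2 + (1 + n*(-½))/2 = -2 + (1 - n/2)/2 = -2 + (½ - n/4) = -3/2 - n/4)
(Z(-3)*H(6, C))*(16 - 1) = ((-3/2 - ¼*(-3))*6)*(16 - 1) = ((-3/2 + ¾)*6)*15 = -¾*6*15 = -9/2*15 = -135/2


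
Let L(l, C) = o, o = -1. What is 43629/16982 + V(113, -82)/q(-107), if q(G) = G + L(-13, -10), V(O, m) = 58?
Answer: 465872/229257 ≈ 2.0321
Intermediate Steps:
L(l, C) = -1
q(G) = -1 + G (q(G) = G - 1 = -1 + G)
43629/16982 + V(113, -82)/q(-107) = 43629/16982 + 58/(-1 - 107) = 43629*(1/16982) + 58/(-108) = 43629/16982 + 58*(-1/108) = 43629/16982 - 29/54 = 465872/229257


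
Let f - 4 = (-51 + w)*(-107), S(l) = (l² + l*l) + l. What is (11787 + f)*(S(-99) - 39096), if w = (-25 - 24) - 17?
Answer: -476305830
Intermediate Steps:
S(l) = l + 2*l² (S(l) = (l² + l²) + l = 2*l² + l = l + 2*l²)
w = -66 (w = -49 - 17 = -66)
f = 12523 (f = 4 + (-51 - 66)*(-107) = 4 - 117*(-107) = 4 + 12519 = 12523)
(11787 + f)*(S(-99) - 39096) = (11787 + 12523)*(-99*(1 + 2*(-99)) - 39096) = 24310*(-99*(1 - 198) - 39096) = 24310*(-99*(-197) - 39096) = 24310*(19503 - 39096) = 24310*(-19593) = -476305830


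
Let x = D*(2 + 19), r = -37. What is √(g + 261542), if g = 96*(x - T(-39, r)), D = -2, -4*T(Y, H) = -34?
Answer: √256694 ≈ 506.65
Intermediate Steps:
T(Y, H) = 17/2 (T(Y, H) = -¼*(-34) = 17/2)
x = -42 (x = -2*(2 + 19) = -2*21 = -42)
g = -4848 (g = 96*(-42 - 1*17/2) = 96*(-42 - 17/2) = 96*(-101/2) = -4848)
√(g + 261542) = √(-4848 + 261542) = √256694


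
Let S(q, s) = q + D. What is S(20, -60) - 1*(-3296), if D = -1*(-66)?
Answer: 3382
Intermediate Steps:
D = 66
S(q, s) = 66 + q (S(q, s) = q + 66 = 66 + q)
S(20, -60) - 1*(-3296) = (66 + 20) - 1*(-3296) = 86 + 3296 = 3382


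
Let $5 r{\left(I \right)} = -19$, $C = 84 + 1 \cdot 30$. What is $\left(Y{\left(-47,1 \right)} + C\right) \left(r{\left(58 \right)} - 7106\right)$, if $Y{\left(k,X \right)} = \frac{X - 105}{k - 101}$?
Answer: $- \frac{150869956}{185} \approx -8.1551 \cdot 10^{5}$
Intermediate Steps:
$C = 114$ ($C = 84 + 30 = 114$)
$Y{\left(k,X \right)} = \frac{-105 + X}{-101 + k}$
$r{\left(I \right)} = - \frac{19}{5}$ ($r{\left(I \right)} = \frac{1}{5} \left(-19\right) = - \frac{19}{5}$)
$\left(Y{\left(-47,1 \right)} + C\right) \left(r{\left(58 \right)} - 7106\right) = \left(\frac{-105 + 1}{-101 - 47} + 114\right) \left(- \frac{19}{5} - 7106\right) = \left(\frac{1}{-148} \left(-104\right) + 114\right) \left(- \frac{35549}{5}\right) = \left(\left(- \frac{1}{148}\right) \left(-104\right) + 114\right) \left(- \frac{35549}{5}\right) = \left(\frac{26}{37} + 114\right) \left(- \frac{35549}{5}\right) = \frac{4244}{37} \left(- \frac{35549}{5}\right) = - \frac{150869956}{185}$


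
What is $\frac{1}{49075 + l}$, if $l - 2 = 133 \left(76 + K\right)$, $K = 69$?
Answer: $\frac{1}{68362} \approx 1.4628 \cdot 10^{-5}$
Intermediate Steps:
$l = 19287$ ($l = 2 + 133 \left(76 + 69\right) = 2 + 133 \cdot 145 = 2 + 19285 = 19287$)
$\frac{1}{49075 + l} = \frac{1}{49075 + 19287} = \frac{1}{68362}$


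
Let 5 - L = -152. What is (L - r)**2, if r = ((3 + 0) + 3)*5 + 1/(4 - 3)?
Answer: 15876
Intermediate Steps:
L = 157 (L = 5 - 1*(-152) = 5 + 152 = 157)
r = 31 (r = (3 + 3)*5 + 1/1 = 6*5 + 1 = 30 + 1 = 31)
(L - r)**2 = (157 - 1*31)**2 = (157 - 31)**2 = 126**2 = 15876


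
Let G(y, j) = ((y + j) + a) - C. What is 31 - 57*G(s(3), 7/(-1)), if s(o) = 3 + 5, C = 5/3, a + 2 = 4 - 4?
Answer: 183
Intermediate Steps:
a = -2 (a = -2 + (4 - 4) = -2 + 0 = -2)
C = 5/3 (C = 5*(⅓) = 5/3 ≈ 1.6667)
s(o) = 8
G(y, j) = -11/3 + j + y (G(y, j) = ((y + j) - 2) - 1*5/3 = ((j + y) - 2) - 5/3 = (-2 + j + y) - 5/3 = -11/3 + j + y)
31 - 57*G(s(3), 7/(-1)) = 31 - 57*(-11/3 + 7/(-1) + 8) = 31 - 57*(-11/3 + 7*(-1) + 8) = 31 - 57*(-11/3 - 7 + 8) = 31 - 57*(-8/3) = 31 + 152 = 183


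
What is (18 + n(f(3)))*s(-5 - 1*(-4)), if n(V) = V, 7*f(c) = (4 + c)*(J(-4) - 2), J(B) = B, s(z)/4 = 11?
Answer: 528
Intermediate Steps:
s(z) = 44 (s(z) = 4*11 = 44)
f(c) = -24/7 - 6*c/7 (f(c) = ((4 + c)*(-4 - 2))/7 = ((4 + c)*(-6))/7 = (-24 - 6*c)/7 = -24/7 - 6*c/7)
(18 + n(f(3)))*s(-5 - 1*(-4)) = (18 + (-24/7 - 6/7*3))*44 = (18 + (-24/7 - 18/7))*44 = (18 - 6)*44 = 12*44 = 528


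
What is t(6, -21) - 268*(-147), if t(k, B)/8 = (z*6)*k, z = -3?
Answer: 38532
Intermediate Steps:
t(k, B) = -144*k (t(k, B) = 8*((-3*6)*k) = 8*(-18*k) = -144*k)
t(6, -21) - 268*(-147) = -144*6 - 268*(-147) = -864 + 39396 = 38532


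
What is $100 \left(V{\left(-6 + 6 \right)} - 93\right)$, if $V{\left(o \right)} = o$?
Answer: $-9300$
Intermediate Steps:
$100 \left(V{\left(-6 + 6 \right)} - 93\right) = 100 \left(\left(-6 + 6\right) - 93\right) = 100 \left(0 - 93\right) = 100 \left(-93\right) = -9300$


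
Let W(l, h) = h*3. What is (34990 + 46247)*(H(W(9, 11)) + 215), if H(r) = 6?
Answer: 17953377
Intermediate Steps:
W(l, h) = 3*h
(34990 + 46247)*(H(W(9, 11)) + 215) = (34990 + 46247)*(6 + 215) = 81237*221 = 17953377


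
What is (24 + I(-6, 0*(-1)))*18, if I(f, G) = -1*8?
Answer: 288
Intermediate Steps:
I(f, G) = -8
(24 + I(-6, 0*(-1)))*18 = (24 - 8)*18 = 16*18 = 288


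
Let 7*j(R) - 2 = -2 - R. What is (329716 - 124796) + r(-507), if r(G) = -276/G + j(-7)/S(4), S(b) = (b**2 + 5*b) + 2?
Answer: 1315999905/6422 ≈ 2.0492e+5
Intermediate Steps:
j(R) = -R/7 (j(R) = 2/7 + (-2 - R)/7 = 2/7 + (-2/7 - R/7) = -R/7)
S(b) = 2 + b**2 + 5*b
r(G) = 1/38 - 276/G (r(G) = -276/G + (-1/7*(-7))/(2 + 4**2 + 5*4) = -276/G + 1/(2 + 16 + 20) = -276/G + 1/38 = 1/38 - 276/G)
(329716 - 124796) + r(-507) = (329716 - 124796) + (1/38)*(-10488 - 507)/(-507) = 204920 + (1/38)*(-1/507)*(-10995) = 204920 + 3665/6422 = 1315999905/6422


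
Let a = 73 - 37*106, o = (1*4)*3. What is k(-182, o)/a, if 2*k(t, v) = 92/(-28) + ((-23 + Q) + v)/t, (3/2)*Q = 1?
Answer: 1763/4203108 ≈ 0.00041945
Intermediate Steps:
Q = ⅔ (Q = (⅔)*1 = ⅔ ≈ 0.66667)
o = 12 (o = 4*3 = 12)
k(t, v) = -23/14 + (-67/3 + v)/(2*t) (k(t, v) = (92/(-28) + ((-23 + ⅔) + v)/t)/2 = (92*(-1/28) + (-67/3 + v)/t)/2 = (-23/7 + (-67/3 + v)/t)/2 = -23/14 + (-67/3 + v)/(2*t))
a = -3849 (a = 73 - 3922 = -3849)
k(-182, o)/a = ((1/42)*(-469 - 69*(-182) + 21*12)/(-182))/(-3849) = ((1/42)*(-1/182)*(-469 + 12558 + 252))*(-1/3849) = ((1/42)*(-1/182)*12341)*(-1/3849) = -1763/1092*(-1/3849) = 1763/4203108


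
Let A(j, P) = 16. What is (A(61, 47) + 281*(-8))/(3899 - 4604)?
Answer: 744/235 ≈ 3.1660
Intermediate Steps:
(A(61, 47) + 281*(-8))/(3899 - 4604) = (16 + 281*(-8))/(3899 - 4604) = (16 - 2248)/(-705) = -2232*(-1/705) = 744/235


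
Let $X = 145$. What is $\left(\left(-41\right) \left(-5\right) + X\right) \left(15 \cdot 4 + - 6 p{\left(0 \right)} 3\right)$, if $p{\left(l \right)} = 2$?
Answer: $8400$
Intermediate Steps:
$\left(\left(-41\right) \left(-5\right) + X\right) \left(15 \cdot 4 + - 6 p{\left(0 \right)} 3\right) = \left(\left(-41\right) \left(-5\right) + 145\right) \left(15 \cdot 4 + \left(-6\right) 2 \cdot 3\right) = \left(205 + 145\right) \left(60 - 36\right) = 350 \left(60 - 36\right) = 350 \cdot 24 = 8400$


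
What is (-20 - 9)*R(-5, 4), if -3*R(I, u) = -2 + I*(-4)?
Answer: 174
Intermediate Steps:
R(I, u) = ⅔ + 4*I/3 (R(I, u) = -(-2 + I*(-4))/3 = -(-2 - 4*I)/3 = ⅔ + 4*I/3)
(-20 - 9)*R(-5, 4) = (-20 - 9)*(⅔ + (4/3)*(-5)) = -29*(⅔ - 20/3) = -29*(-6) = 174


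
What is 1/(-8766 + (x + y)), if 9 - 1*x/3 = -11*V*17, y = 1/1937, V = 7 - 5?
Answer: -1937/14754128 ≈ -0.00013129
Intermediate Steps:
V = 2
y = 1/1937 ≈ 0.00051626
x = 1149 (x = 27 - 3*(-11*2)*17 = 27 - (-66)*17 = 27 - 3*(-374) = 27 + 1122 = 1149)
1/(-8766 + (x + y)) = 1/(-8766 + (1149 + 1/1937)) = 1/(-8766 + 2225614/1937) = 1/(-14754128/1937) = -1937/14754128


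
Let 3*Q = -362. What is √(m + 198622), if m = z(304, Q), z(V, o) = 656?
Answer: 3*√22142 ≈ 446.41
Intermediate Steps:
Q = -362/3 (Q = (⅓)*(-362) = -362/3 ≈ -120.67)
m = 656
√(m + 198622) = √(656 + 198622) = √199278 = 3*√22142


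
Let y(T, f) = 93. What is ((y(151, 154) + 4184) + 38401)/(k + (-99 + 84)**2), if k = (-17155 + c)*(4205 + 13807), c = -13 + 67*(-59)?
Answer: -14226/126810409 ≈ -0.00011218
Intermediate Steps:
c = -3966 (c = -13 - 3953 = -3966)
k = -380431452 (k = (-17155 - 3966)*(4205 + 13807) = -21121*18012 = -380431452)
((y(151, 154) + 4184) + 38401)/(k + (-99 + 84)**2) = ((93 + 4184) + 38401)/(-380431452 + (-99 + 84)**2) = (4277 + 38401)/(-380431452 + (-15)**2) = 42678/(-380431452 + 225) = 42678/(-380431227) = 42678*(-1/380431227) = -14226/126810409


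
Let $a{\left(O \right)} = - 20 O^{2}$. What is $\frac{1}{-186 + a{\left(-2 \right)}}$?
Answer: $- \frac{1}{266} \approx -0.0037594$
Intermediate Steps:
$\frac{1}{-186 + a{\left(-2 \right)}} = \frac{1}{-186 - 20 \left(-2\right)^{2}} = \frac{1}{-186 - 80} = \frac{1}{-266} = - \frac{1}{266}$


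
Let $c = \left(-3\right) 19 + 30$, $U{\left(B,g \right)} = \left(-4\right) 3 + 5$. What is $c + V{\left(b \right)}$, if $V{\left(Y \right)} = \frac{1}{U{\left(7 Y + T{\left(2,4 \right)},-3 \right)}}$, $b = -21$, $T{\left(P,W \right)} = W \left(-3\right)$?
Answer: $- \frac{190}{7} \approx -27.143$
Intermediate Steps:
$T{\left(P,W \right)} = - 3 W$
$U{\left(B,g \right)} = -7$ ($U{\left(B,g \right)} = -12 + 5 = -7$)
$c = -27$ ($c = -57 + 30 = -27$)
$V{\left(Y \right)} = - \frac{1}{7}$ ($V{\left(Y \right)} = \frac{1}{-7} = - \frac{1}{7}$)
$c + V{\left(b \right)} = -27 - \frac{1}{7} = - \frac{190}{7}$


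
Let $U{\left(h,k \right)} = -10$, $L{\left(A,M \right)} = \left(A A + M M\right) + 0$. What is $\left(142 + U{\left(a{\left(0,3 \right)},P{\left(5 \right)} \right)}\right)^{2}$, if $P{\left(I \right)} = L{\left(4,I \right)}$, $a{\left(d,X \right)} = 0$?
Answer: $17424$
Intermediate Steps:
$L{\left(A,M \right)} = A^{2} + M^{2}$ ($L{\left(A,M \right)} = \left(A^{2} + M^{2}\right) + 0 = A^{2} + M^{2}$)
$P{\left(I \right)} = 16 + I^{2}$ ($P{\left(I \right)} = 4^{2} + I^{2} = 16 + I^{2}$)
$\left(142 + U{\left(a{\left(0,3 \right)},P{\left(5 \right)} \right)}\right)^{2} = \left(142 - 10\right)^{2} = 132^{2} = 17424$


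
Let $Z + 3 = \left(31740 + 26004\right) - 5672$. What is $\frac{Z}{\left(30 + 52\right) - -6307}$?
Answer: $\frac{52069}{6389} \approx 8.1498$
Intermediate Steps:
$Z = 52069$ ($Z = -3 + \left(\left(31740 + 26004\right) - 5672\right) = -3 + \left(57744 - 5672\right) = -3 + 52072 = 52069$)
$\frac{Z}{\left(30 + 52\right) - -6307} = \frac{52069}{\left(30 + 52\right) - -6307} = \frac{52069}{82 + 6307} = \frac{52069}{6389}$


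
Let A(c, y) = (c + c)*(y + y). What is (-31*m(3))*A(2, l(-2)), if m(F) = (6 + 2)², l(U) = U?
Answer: 31744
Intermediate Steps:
A(c, y) = 4*c*y (A(c, y) = (2*c)*(2*y) = 4*c*y)
m(F) = 64 (m(F) = 8² = 64)
(-31*m(3))*A(2, l(-2)) = (-31*64)*(4*2*(-2)) = -1984*(-16) = 31744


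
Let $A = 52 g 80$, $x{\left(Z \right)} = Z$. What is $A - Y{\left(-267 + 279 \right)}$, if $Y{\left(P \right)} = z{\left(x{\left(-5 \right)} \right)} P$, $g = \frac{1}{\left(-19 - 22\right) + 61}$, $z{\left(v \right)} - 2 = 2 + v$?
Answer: $220$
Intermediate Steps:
$z{\left(v \right)} = 4 + v$ ($z{\left(v \right)} = 2 + \left(2 + v\right) = 4 + v$)
$g = \frac{1}{20}$ ($g = \frac{1}{\left(-19 - 22\right) + 61} = \frac{1}{-41 + 61} = \frac{1}{20} \approx 0.05$)
$Y{\left(P \right)} = - P$ ($Y{\left(P \right)} = \left(4 - 5\right) P = - P$)
$A = 208$ ($A = 52 \cdot \frac{1}{20} \cdot 80 = \frac{13}{5} \cdot 80 = 208$)
$A - Y{\left(-267 + 279 \right)} = 208 - - (-267 + 279) = 208 - \left(-1\right) 12 = 208 - -12 = 208 + 12 = 220$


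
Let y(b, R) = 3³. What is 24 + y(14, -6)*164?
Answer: 4452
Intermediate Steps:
y(b, R) = 27
24 + y(14, -6)*164 = 24 + 27*164 = 24 + 4428 = 4452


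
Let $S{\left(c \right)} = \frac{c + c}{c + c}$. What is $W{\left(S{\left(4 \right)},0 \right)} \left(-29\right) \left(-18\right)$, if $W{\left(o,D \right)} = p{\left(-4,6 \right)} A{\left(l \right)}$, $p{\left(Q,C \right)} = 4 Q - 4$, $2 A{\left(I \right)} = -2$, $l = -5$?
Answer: $10440$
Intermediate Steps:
$A{\left(I \right)} = -1$ ($A{\left(I \right)} = \frac{1}{2} \left(-2\right) = -1$)
$p{\left(Q,C \right)} = -4 + 4 Q$
$S{\left(c \right)} = 1$ ($S{\left(c \right)} = \frac{2 c}{2 c} = 2 c \frac{1}{2 c} = 1$)
$W{\left(o,D \right)} = 20$ ($W{\left(o,D \right)} = \left(-4 + 4 \left(-4\right)\right) \left(-1\right) = \left(-4 - 16\right) \left(-1\right) = \left(-20\right) \left(-1\right) = 20$)
$W{\left(S{\left(4 \right)},0 \right)} \left(-29\right) \left(-18\right) = 20 \left(-29\right) \left(-18\right) = \left(-580\right) \left(-18\right) = 10440$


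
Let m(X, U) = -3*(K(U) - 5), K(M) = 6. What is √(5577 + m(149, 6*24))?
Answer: √5574 ≈ 74.659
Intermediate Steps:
m(X, U) = -3 (m(X, U) = -3*(6 - 5) = -3*1 = -3)
√(5577 + m(149, 6*24)) = √(5577 - 3) = √5574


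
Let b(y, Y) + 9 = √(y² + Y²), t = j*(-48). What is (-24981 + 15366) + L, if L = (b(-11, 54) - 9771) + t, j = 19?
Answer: -20307 + √3037 ≈ -20252.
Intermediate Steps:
t = -912 (t = 19*(-48) = -912)
b(y, Y) = -9 + √(Y² + y²) (b(y, Y) = -9 + √(y² + Y²) = -9 + √(Y² + y²))
L = -10692 + √3037 (L = ((-9 + √(54² + (-11)²)) - 9771) - 912 = ((-9 + √(2916 + 121)) - 9771) - 912 = ((-9 + √3037) - 9771) - 912 = (-9780 + √3037) - 912 = -10692 + √3037 ≈ -10637.)
(-24981 + 15366) + L = (-24981 + 15366) + (-10692 + √3037) = -9615 + (-10692 + √3037) = -20307 + √3037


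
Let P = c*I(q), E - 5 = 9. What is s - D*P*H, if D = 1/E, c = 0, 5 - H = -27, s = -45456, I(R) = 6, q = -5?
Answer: -45456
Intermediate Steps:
H = 32 (H = 5 - 1*(-27) = 5 + 27 = 32)
E = 14 (E = 5 + 9 = 14)
P = 0 (P = 0*6 = 0)
D = 1/14 ≈ 0.071429
s - D*P*H = -45456 - (1/14)*0*32 = -45456 - 0*32 = -45456 - 1*0 = -45456 + 0 = -45456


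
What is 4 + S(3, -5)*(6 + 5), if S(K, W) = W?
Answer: -51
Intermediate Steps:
4 + S(3, -5)*(6 + 5) = 4 - 5*(6 + 5) = 4 - 5*11 = 4 - 55 = -51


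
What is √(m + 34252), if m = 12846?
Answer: √47098 ≈ 217.02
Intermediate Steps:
√(m + 34252) = √(12846 + 34252) = √47098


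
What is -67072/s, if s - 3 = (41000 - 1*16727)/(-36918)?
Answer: -275129344/9609 ≈ -28632.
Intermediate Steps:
s = 9609/4102 (s = 3 + (41000 - 1*16727)/(-36918) = 3 + (41000 - 16727)*(-1/36918) = 3 + 24273*(-1/36918) = 3 - 2697/4102 = 9609/4102 ≈ 2.3425)
-67072/s = -67072/9609/4102 = -67072*4102/9609 = -275129344/9609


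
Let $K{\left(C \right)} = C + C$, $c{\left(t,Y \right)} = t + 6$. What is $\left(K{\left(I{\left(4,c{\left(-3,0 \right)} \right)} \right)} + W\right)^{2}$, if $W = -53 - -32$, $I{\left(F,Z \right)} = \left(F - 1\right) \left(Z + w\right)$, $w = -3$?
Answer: $441$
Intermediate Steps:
$c{\left(t,Y \right)} = 6 + t$
$I{\left(F,Z \right)} = \left(-1 + F\right) \left(-3 + Z\right)$ ($I{\left(F,Z \right)} = \left(F - 1\right) \left(Z - 3\right) = \left(-1 + F\right) \left(-3 + Z\right)$)
$K{\left(C \right)} = 2 C$
$W = -21$ ($W = -53 + 32 = -21$)
$\left(K{\left(I{\left(4,c{\left(-3,0 \right)} \right)} \right)} + W\right)^{2} = \left(2 \left(3 - \left(6 - 3\right) - 12 + 4 \left(6 - 3\right)\right) - 21\right)^{2} = \left(2 \left(3 - 3 - 12 + 4 \cdot 3\right) - 21\right)^{2} = \left(2 \left(3 - 3 - 12 + 12\right) - 21\right)^{2} = \left(2 \cdot 0 - 21\right)^{2} = \left(0 - 21\right)^{2} = \left(-21\right)^{2} = 441$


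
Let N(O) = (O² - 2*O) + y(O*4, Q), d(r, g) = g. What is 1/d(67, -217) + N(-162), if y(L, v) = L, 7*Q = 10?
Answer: 5624639/217 ≈ 25920.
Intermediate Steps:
Q = 10/7 (Q = (⅐)*10 = 10/7 ≈ 1.4286)
N(O) = O² + 2*O (N(O) = (O² - 2*O) + O*4 = (O² - 2*O) + 4*O = O² + 2*O)
1/d(67, -217) + N(-162) = 1/(-217) - 162*(2 - 162) = -1/217 - 162*(-160) = -1/217 + 25920 = 5624639/217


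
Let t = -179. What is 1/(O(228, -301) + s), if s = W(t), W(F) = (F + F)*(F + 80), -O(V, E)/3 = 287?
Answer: 1/34581 ≈ 2.8918e-5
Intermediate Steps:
O(V, E) = -861 (O(V, E) = -3*287 = -861)
W(F) = 2*F*(80 + F) (W(F) = (2*F)*(80 + F) = 2*F*(80 + F))
s = 35442 (s = 2*(-179)*(80 - 179) = 2*(-179)*(-99) = 35442)
1/(O(228, -301) + s) = 1/(-861 + 35442) = 1/34581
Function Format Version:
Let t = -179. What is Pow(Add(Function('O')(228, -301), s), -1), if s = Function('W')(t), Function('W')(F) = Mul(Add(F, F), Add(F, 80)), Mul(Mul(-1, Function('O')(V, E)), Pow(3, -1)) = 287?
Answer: Rational(1, 34581) ≈ 2.8918e-5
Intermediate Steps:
Function('O')(V, E) = -861 (Function('O')(V, E) = Mul(-3, 287) = -861)
Function('W')(F) = Mul(2, F, Add(80, F)) (Function('W')(F) = Mul(Mul(2, F), Add(80, F)) = Mul(2, F, Add(80, F)))
s = 35442 (s = Mul(2, -179, Add(80, -179)) = Mul(2, -179, -99) = 35442)
Pow(Add(Function('O')(228, -301), s), -1) = Pow(Add(-861, 35442), -1) = Pow(34581, -1) = Rational(1, 34581)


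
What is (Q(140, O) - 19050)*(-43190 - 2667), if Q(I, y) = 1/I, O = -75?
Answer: 17471510449/20 ≈ 8.7358e+8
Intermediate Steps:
(Q(140, O) - 19050)*(-43190 - 2667) = (1/140 - 19050)*(-43190 - 2667) = (1/140 - 19050)*(-45857) = -2666999/140*(-45857) = 17471510449/20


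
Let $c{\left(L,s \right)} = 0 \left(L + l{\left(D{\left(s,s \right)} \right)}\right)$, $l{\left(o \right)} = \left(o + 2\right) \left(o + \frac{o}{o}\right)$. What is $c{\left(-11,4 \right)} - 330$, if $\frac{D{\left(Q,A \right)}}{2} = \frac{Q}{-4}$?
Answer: $-330$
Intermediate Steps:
$D{\left(Q,A \right)} = - \frac{Q}{2}$ ($D{\left(Q,A \right)} = 2 \frac{Q}{-4} = 2 Q \left(- \frac{1}{4}\right) = 2 \left(- \frac{Q}{4}\right) = - \frac{Q}{2}$)
$l{\left(o \right)} = \left(1 + o\right) \left(2 + o\right)$ ($l{\left(o \right)} = \left(2 + o\right) \left(o + 1\right) = \left(2 + o\right) \left(1 + o\right) = \left(1 + o\right) \left(2 + o\right)$)
$c{\left(L,s \right)} = 0$ ($c{\left(L,s \right)} = 0 \left(L + \left(2 + \left(- \frac{s}{2}\right)^{2} + 3 \left(- \frac{s}{2}\right)\right)\right) = 0 \left(L + \left(2 + \frac{s^{2}}{4} - \frac{3 s}{2}\right)\right) = 0 \left(L + \left(2 - \frac{3 s}{2} + \frac{s^{2}}{4}\right)\right) = 0 \left(2 + L - \frac{3 s}{2} + \frac{s^{2}}{4}\right) = 0$)
$c{\left(-11,4 \right)} - 330 = 0 - 330 = -330$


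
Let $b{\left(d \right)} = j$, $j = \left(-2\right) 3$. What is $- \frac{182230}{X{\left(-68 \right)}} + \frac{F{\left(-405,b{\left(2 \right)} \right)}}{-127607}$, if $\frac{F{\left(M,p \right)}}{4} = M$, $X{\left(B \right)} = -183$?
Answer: $\frac{23254120070}{23352081} \approx 995.8$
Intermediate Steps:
$j = -6$
$b{\left(d \right)} = -6$
$F{\left(M,p \right)} = 4 M$
$- \frac{182230}{X{\left(-68 \right)}} + \frac{F{\left(-405,b{\left(2 \right)} \right)}}{-127607} = - \frac{182230}{-183} + \frac{4 \left(-405\right)}{-127607} = \left(-182230\right) \left(- \frac{1}{183}\right) - - \frac{1620}{127607} = \frac{182230}{183} + \frac{1620}{127607} = \frac{23254120070}{23352081}$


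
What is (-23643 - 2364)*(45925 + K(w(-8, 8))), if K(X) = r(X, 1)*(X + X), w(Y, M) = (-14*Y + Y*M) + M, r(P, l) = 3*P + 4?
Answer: -1695370323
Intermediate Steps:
r(P, l) = 4 + 3*P
w(Y, M) = M - 14*Y + M*Y (w(Y, M) = (-14*Y + M*Y) + M = M - 14*Y + M*Y)
K(X) = 2*X*(4 + 3*X) (K(X) = (4 + 3*X)*(X + X) = (4 + 3*X)*(2*X) = 2*X*(4 + 3*X))
(-23643 - 2364)*(45925 + K(w(-8, 8))) = (-23643 - 2364)*(45925 + 2*(8 - 14*(-8) + 8*(-8))*(4 + 3*(8 - 14*(-8) + 8*(-8)))) = -26007*(45925 + 2*(8 + 112 - 64)*(4 + 3*(8 + 112 - 64))) = -26007*(45925 + 2*56*(4 + 3*56)) = -26007*(45925 + 2*56*(4 + 168)) = -26007*(45925 + 2*56*172) = -26007*(45925 + 19264) = -26007*65189 = -1695370323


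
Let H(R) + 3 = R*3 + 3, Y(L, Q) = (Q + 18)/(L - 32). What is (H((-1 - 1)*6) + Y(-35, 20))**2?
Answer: 6002500/4489 ≈ 1337.2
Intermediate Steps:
Y(L, Q) = (18 + Q)/(-32 + L)
H(R) = 3*R (H(R) = -3 + (R*3 + 3) = -3 + (3*R + 3) = -3 + (3 + 3*R) = 3*R)
(H((-1 - 1)*6) + Y(-35, 20))**2 = (3*((-1 - 1)*6) + (18 + 20)/(-32 - 35))**2 = (3*(-2*6) + 38/(-67))**2 = (3*(-12) - 1/67*38)**2 = (-36 - 38/67)**2 = (-2450/67)**2 = 6002500/4489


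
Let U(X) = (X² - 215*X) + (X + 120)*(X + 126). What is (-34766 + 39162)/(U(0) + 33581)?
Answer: 4396/48701 ≈ 0.090265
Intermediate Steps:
U(X) = X² - 215*X + (120 + X)*(126 + X) (U(X) = (X² - 215*X) + (120 + X)*(126 + X) = X² - 215*X + (120 + X)*(126 + X))
(-34766 + 39162)/(U(0) + 33581) = (-34766 + 39162)/((15120 + 2*0² + 31*0) + 33581) = 4396/((15120 + 2*0 + 0) + 33581) = 4396/((15120 + 0 + 0) + 33581) = 4396/(15120 + 33581) = 4396/48701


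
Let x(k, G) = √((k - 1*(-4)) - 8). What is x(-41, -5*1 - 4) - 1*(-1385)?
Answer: 1385 + 3*I*√5 ≈ 1385.0 + 6.7082*I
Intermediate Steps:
x(k, G) = √(-4 + k) (x(k, G) = √((k + 4) - 8) = √((4 + k) - 8) = √(-4 + k))
x(-41, -5*1 - 4) - 1*(-1385) = √(-4 - 41) - 1*(-1385) = √(-45) + 1385 = 3*I*√5 + 1385 = 1385 + 3*I*√5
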